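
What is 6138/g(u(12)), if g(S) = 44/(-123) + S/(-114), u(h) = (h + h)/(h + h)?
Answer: -9563004/571 ≈ -16748.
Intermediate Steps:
u(h) = 1 (u(h) = (2*h)/((2*h)) = (2*h)*(1/(2*h)) = 1)
g(S) = -44/123 - S/114 (g(S) = 44*(-1/123) + S*(-1/114) = -44/123 - S/114)
6138/g(u(12)) = 6138/(-44/123 - 1/114*1) = 6138/(-44/123 - 1/114) = 6138/(-571/1558) = 6138*(-1558/571) = -9563004/571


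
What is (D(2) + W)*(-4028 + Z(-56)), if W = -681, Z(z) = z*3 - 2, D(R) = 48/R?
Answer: 2758086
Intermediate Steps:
Z(z) = -2 + 3*z (Z(z) = 3*z - 2 = -2 + 3*z)
(D(2) + W)*(-4028 + Z(-56)) = (48/2 - 681)*(-4028 + (-2 + 3*(-56))) = (48*(½) - 681)*(-4028 + (-2 - 168)) = (24 - 681)*(-4028 - 170) = -657*(-4198) = 2758086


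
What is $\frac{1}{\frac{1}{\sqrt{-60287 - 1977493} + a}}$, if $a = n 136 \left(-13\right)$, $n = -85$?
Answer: $150280 + 6 i \sqrt{56605} \approx 1.5028 \cdot 10^{5} + 1427.5 i$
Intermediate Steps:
$a = 150280$ ($a = \left(-85\right) 136 \left(-13\right) = \left(-11560\right) \left(-13\right) = 150280$)
$\frac{1}{\frac{1}{\sqrt{-60287 - 1977493} + a}} = \frac{1}{\frac{1}{\sqrt{-60287 - 1977493} + 150280}} = \frac{1}{\frac{1}{\sqrt{-2037780} + 150280}} = \frac{1}{\frac{1}{6 i \sqrt{56605} + 150280}} = \frac{1}{\frac{1}{150280 + 6 i \sqrt{56605}}} = 150280 + 6 i \sqrt{56605}$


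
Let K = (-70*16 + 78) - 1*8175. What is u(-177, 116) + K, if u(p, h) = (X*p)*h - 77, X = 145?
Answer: -2986434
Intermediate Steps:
u(p, h) = -77 + 145*h*p (u(p, h) = (145*p)*h - 77 = 145*h*p - 77 = -77 + 145*h*p)
K = -9217 (K = (-1120 + 78) - 8175 = -1042 - 8175 = -9217)
u(-177, 116) + K = (-77 + 145*116*(-177)) - 9217 = (-77 - 2977140) - 9217 = -2977217 - 9217 = -2986434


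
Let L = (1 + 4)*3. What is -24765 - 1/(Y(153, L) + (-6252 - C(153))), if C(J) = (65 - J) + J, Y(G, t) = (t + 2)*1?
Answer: -156019499/6300 ≈ -24765.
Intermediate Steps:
L = 15 (L = 5*3 = 15)
Y(G, t) = 2 + t (Y(G, t) = (2 + t)*1 = 2 + t)
C(J) = 65
-24765 - 1/(Y(153, L) + (-6252 - C(153))) = -24765 - 1/((2 + 15) + (-6252 - 1*65)) = -24765 - 1/(17 + (-6252 - 65)) = -24765 - 1/(17 - 6317) = -24765 - 1/(-6300) = -24765 - 1*(-1/6300) = -24765 + 1/6300 = -156019499/6300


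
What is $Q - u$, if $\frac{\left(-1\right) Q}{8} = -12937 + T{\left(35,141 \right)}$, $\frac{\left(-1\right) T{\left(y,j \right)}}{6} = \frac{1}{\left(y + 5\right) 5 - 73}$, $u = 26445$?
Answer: $\frac{9785525}{127} \approx 77051.0$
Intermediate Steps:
$T{\left(y,j \right)} = - \frac{6}{-48 + 5 y}$ ($T{\left(y,j \right)} = - \frac{6}{\left(y + 5\right) 5 - 73} = - \frac{6}{\left(5 + y\right) 5 - 73} = - \frac{6}{\left(25 + 5 y\right) - 73} = - \frac{6}{-48 + 5 y}$)
$Q = \frac{13144040}{127}$ ($Q = - 8 \left(-12937 - \frac{6}{-48 + 5 \cdot 35}\right) = - 8 \left(-12937 - \frac{6}{-48 + 175}\right) = - 8 \left(-12937 - \frac{6}{127}\right) = \left(-8\right) \left(- \frac{1643005}{127}\right) = \frac{13144040}{127} \approx 1.035 \cdot 10^{5}$)
$Q - u = \frac{13144040}{127} - 26445 = \frac{9785525}{127}$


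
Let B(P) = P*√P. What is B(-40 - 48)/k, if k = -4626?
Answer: 88*I*√22/2313 ≈ 0.17845*I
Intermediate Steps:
B(P) = P^(3/2)
B(-40 - 48)/k = (-40 - 48)^(3/2)/(-4626) = (-88)^(3/2)*(-1/4626) = -176*I*√22*(-1/4626) = 88*I*√22/2313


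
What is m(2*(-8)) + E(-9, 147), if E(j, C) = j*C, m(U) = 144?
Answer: -1179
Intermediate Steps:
E(j, C) = C*j
m(2*(-8)) + E(-9, 147) = 144 + 147*(-9) = 144 - 1323 = -1179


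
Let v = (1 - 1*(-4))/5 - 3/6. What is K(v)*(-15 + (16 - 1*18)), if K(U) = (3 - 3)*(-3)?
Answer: 0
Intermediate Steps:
v = ½ (v = (1 + 4)*(⅕) - 3*⅙ = 5*(⅕) - ½ = 1 - ½ = ½ ≈ 0.50000)
K(U) = 0 (K(U) = 0*(-3) = 0)
K(v)*(-15 + (16 - 1*18)) = 0*(-15 + (16 - 1*18)) = 0*(-15 + (16 - 18)) = 0*(-15 - 2) = 0*(-17) = 0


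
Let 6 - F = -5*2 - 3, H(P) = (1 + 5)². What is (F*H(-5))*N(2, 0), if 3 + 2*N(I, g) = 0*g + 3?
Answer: 0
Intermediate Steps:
N(I, g) = 0 (N(I, g) = -3/2 + (0*g + 3)/2 = -3/2 + (0 + 3)/2 = -3/2 + (½)*3 = -3/2 + 3/2 = 0)
H(P) = 36 (H(P) = 6² = 36)
F = 19 (F = 6 - (-5*2 - 3) = 6 - (-10 - 3) = 6 - 1*(-13) = 6 + 13 = 19)
(F*H(-5))*N(2, 0) = (19*36)*0 = 684*0 = 0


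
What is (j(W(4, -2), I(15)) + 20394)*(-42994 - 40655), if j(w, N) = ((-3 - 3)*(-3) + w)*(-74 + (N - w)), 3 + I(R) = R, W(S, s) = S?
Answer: -1584479358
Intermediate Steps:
I(R) = -3 + R
j(w, N) = (18 + w)*(-74 + N - w) (j(w, N) = (-6*(-3) + w)*(-74 + N - w) = (18 + w)*(-74 + N - w))
(j(W(4, -2), I(15)) + 20394)*(-42994 - 40655) = ((-1332 - 1*4² - 92*4 + 18*(-3 + 15) + (-3 + 15)*4) + 20394)*(-42994 - 40655) = ((-1332 - 1*16 - 368 + 18*12 + 12*4) + 20394)*(-83649) = ((-1332 - 16 - 368 + 216 + 48) + 20394)*(-83649) = (-1452 + 20394)*(-83649) = 18942*(-83649) = -1584479358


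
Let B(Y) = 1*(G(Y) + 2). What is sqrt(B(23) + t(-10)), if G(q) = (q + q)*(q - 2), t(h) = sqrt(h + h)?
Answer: sqrt(968 + 2*I*sqrt(5)) ≈ 31.113 + 0.07187*I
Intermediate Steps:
t(h) = sqrt(2)*sqrt(h) (t(h) = sqrt(2*h) = sqrt(2)*sqrt(h))
G(q) = 2*q*(-2 + q) (G(q) = (2*q)*(-2 + q) = 2*q*(-2 + q))
B(Y) = 2 + 2*Y*(-2 + Y) (B(Y) = 1*(2*Y*(-2 + Y) + 2) = 1*(2 + 2*Y*(-2 + Y)) = 2 + 2*Y*(-2 + Y))
sqrt(B(23) + t(-10)) = sqrt((2 + 2*23*(-2 + 23)) + sqrt(2)*sqrt(-10)) = sqrt((2 + 2*23*21) + sqrt(2)*(I*sqrt(10))) = sqrt((2 + 966) + 2*I*sqrt(5)) = sqrt(968 + 2*I*sqrt(5))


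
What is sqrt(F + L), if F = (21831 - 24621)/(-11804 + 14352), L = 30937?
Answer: sqrt(1024720918)/182 ≈ 175.89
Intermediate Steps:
F = -1395/1274 (F = -2790/2548 = -2790*1/2548 = -1395/1274 ≈ -1.0950)
sqrt(F + L) = sqrt(-1395/1274 + 30937) = sqrt(39412343/1274) = sqrt(1024720918)/182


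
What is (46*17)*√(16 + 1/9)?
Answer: 782*√145/3 ≈ 3138.8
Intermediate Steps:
(46*17)*√(16 + 1/9) = 782*√(16 + ⅑) = 782*√(145/9) = 782*(√145/3) = 782*√145/3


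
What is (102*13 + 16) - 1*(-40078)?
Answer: 41420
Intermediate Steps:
(102*13 + 16) - 1*(-40078) = (1326 + 16) + 40078 = 1342 + 40078 = 41420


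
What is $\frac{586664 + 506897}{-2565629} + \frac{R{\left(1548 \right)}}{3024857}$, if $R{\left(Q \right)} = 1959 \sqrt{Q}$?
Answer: $- \frac{1093561}{2565629} + \frac{11754 \sqrt{43}}{3024857} \approx -0.40075$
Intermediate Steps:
$\frac{586664 + 506897}{-2565629} + \frac{R{\left(1548 \right)}}{3024857} = \frac{586664 + 506897}{-2565629} + \frac{1959 \sqrt{1548}}{3024857} = 1093561 \left(- \frac{1}{2565629}\right) + 1959 \cdot 6 \sqrt{43} \cdot \frac{1}{3024857} = - \frac{1093561}{2565629} + 11754 \sqrt{43} \cdot \frac{1}{3024857} = - \frac{1093561}{2565629} + \frac{11754 \sqrt{43}}{3024857}$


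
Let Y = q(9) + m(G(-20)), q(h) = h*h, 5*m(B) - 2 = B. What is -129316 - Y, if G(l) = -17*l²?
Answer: -640187/5 ≈ -1.2804e+5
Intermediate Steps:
m(B) = ⅖ + B/5
q(h) = h²
Y = -6393/5 (Y = 9² + (⅖ + (-17*(-20)²)/5) = 81 + (⅖ + (-17*400)/5) = 81 + (⅖ + (⅕)*(-6800)) = 81 + (⅖ - 1360) = 81 - 6798/5 = -6393/5 ≈ -1278.6)
-129316 - Y = -129316 - 1*(-6393/5) = -129316 + 6393/5 = -640187/5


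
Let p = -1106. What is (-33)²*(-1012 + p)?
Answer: -2306502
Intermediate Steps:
(-33)²*(-1012 + p) = (-33)²*(-1012 - 1106) = 1089*(-2118) = -2306502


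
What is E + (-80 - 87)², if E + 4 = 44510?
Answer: 72395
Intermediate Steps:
E = 44506 (E = -4 + 44510 = 44506)
E + (-80 - 87)² = 44506 + (-80 - 87)² = 44506 + (-167)² = 44506 + 27889 = 72395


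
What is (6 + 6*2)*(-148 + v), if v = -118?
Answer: -4788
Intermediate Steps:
(6 + 6*2)*(-148 + v) = (6 + 6*2)*(-148 - 118) = (6 + 12)*(-266) = 18*(-266) = -4788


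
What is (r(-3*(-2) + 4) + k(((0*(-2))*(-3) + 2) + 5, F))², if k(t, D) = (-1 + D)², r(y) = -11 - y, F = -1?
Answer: 289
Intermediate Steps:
(r(-3*(-2) + 4) + k(((0*(-2))*(-3) + 2) + 5, F))² = ((-11 - (-3*(-2) + 4)) + (-1 - 1)²)² = ((-11 - (6 + 4)) + (-2)²)² = ((-11 - 1*10) + 4)² = ((-11 - 10) + 4)² = (-21 + 4)² = (-17)² = 289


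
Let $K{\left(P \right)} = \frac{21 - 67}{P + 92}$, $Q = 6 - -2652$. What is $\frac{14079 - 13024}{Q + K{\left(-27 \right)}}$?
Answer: $\frac{68575}{172724} \approx 0.39702$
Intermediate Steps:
$Q = 2658$ ($Q = 6 + 2652 = 2658$)
$K{\left(P \right)} = - \frac{46}{92 + P}$
$\frac{14079 - 13024}{Q + K{\left(-27 \right)}} = \frac{14079 - 13024}{2658 - \frac{46}{92 - 27}} = \frac{1055}{2658 - \frac{46}{65}} = \frac{1055}{\frac{172724}{65}} = 1055 \cdot \frac{65}{172724} = \frac{68575}{172724}$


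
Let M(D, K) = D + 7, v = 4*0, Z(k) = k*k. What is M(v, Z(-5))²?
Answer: 49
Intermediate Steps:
Z(k) = k²
v = 0
M(D, K) = 7 + D
M(v, Z(-5))² = (7 + 0)² = 7² = 49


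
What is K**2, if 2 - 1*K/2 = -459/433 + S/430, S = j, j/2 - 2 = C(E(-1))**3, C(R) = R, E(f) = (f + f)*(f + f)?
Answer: 262752608836/8666679025 ≈ 30.318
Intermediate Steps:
E(f) = 4*f**2 (E(f) = (2*f)*(2*f) = 4*f**2)
j = 132 (j = 4 + 2*(4*(-1)**2)**3 = 4 + 2*(4*1)**3 = 4 + 2*4**3 = 4 + 2*64 = 4 + 128 = 132)
S = 132
K = 512594/93095 (K = 4 - 2*(-459/433 + 132/430) = 4 - 2*(-459*1/433 + 132*(1/430)) = 4 - 2*(-459/433 + 66/215) = 4 - 2*(-70107/93095) = 4 + 140214/93095 = 512594/93095 ≈ 5.5061)
K**2 = (512594/93095)**2 = 262752608836/8666679025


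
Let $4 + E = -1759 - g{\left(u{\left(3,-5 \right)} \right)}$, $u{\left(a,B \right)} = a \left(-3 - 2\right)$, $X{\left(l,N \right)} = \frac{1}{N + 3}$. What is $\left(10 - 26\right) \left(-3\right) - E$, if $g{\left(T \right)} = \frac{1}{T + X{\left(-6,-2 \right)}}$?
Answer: $\frac{25353}{14} \approx 1810.9$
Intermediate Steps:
$X{\left(l,N \right)} = \frac{1}{3 + N}$
$u{\left(a,B \right)} = - 5 a$ ($u{\left(a,B \right)} = a \left(-5\right) = - 5 a$)
$g{\left(T \right)} = \frac{1}{1 + T}$ ($g{\left(T \right)} = \frac{1}{T + \frac{1}{3 - 2}} = \frac{1}{T + 1^{-1}} = \frac{1}{T + 1} = \frac{1}{1 + T}$)
$E = - \frac{24681}{14}$ ($E = -4 - \left(1759 + \frac{1}{1 - 15}\right) = -4 - \frac{24625}{14} = - \frac{24681}{14} \approx -1762.9$)
$\left(10 - 26\right) \left(-3\right) - E = \left(10 - 26\right) \left(-3\right) - - \frac{24681}{14} = \left(-16\right) \left(-3\right) + \frac{24681}{14} = 48 + \frac{24681}{14} = \frac{25353}{14}$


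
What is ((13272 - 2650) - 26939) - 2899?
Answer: -19216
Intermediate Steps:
((13272 - 2650) - 26939) - 2899 = (10622 - 26939) - 2899 = -16317 - 2899 = -19216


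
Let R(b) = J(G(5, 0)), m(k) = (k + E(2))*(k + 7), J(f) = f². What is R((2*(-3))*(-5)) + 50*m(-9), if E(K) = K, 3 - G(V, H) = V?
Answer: 704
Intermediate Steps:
G(V, H) = 3 - V
m(k) = (2 + k)*(7 + k) (m(k) = (k + 2)*(k + 7) = (2 + k)*(7 + k))
R(b) = 4 (R(b) = (3 - 1*5)² = (3 - 5)² = (-2)² = 4)
R((2*(-3))*(-5)) + 50*m(-9) = 4 + 50*(14 + (-9)² + 9*(-9)) = 4 + 50*(14 + 81 - 81) = 4 + 50*14 = 4 + 700 = 704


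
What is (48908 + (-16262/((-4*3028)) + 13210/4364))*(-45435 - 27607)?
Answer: -11802444897221109/3303548 ≈ -3.5727e+9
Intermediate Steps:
(48908 + (-16262/((-4*3028)) + 13210/4364))*(-45435 - 27607) = (48908 + (-16262/(-12112) + 13210*(1/4364)))*(-73042) = (48908 + (-16262*(-1/12112) + 6605/2182))*(-73042) = (48908 + (8131/6056 + 6605/2182))*(-73042) = (48908 + 28870861/6607096)*(-73042) = (323168722029/6607096)*(-73042) = -11802444897221109/3303548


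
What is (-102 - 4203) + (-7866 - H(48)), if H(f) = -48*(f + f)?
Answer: -7563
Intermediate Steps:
H(f) = -96*f
(-102 - 4203) + (-7866 - H(48)) = (-102 - 4203) + (-7866 - (-96)*48) = -4305 + (-7866 - 1*(-4608)) = -4305 + (-7866 + 4608) = -4305 - 3258 = -7563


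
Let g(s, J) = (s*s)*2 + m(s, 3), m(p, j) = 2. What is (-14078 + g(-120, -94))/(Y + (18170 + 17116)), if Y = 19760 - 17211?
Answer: 14724/37835 ≈ 0.38916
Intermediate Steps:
Y = 2549
g(s, J) = 2 + 2*s² (g(s, J) = (s*s)*2 + 2 = s²*2 + 2 = 2*s² + 2 = 2 + 2*s²)
(-14078 + g(-120, -94))/(Y + (18170 + 17116)) = (-14078 + (2 + 2*(-120)²))/(2549 + (18170 + 17116)) = (-14078 + (2 + 2*14400))/(2549 + 35286) = (-14078 + (2 + 28800))/37835 = (-14078 + 28802)*(1/37835) = 14724*(1/37835) = 14724/37835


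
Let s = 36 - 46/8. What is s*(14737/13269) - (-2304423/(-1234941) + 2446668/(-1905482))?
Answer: 687234488348858471/20816034310687452 ≈ 33.015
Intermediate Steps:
s = 121/4 (s = 36 - 46/8 = 36 - 1*23/4 = 36 - 23/4 = 121/4 ≈ 30.250)
s*(14737/13269) - (-2304423/(-1234941) + 2446668/(-1905482)) = 121*(14737/13269)/4 - (-2304423/(-1234941) + 2446668/(-1905482)) = 121*(14737*(1/13269))/4 - (-2304423*(-1/1234941) + 2446668*(-1/1905482)) = (121/4)*(14737/13269) - (768141/411647 - 1223334/952741) = 1783177/53076 - 1*228257653383/392192974427 = 1783177/53076 - 228257653383/392192974427 = 687234488348858471/20816034310687452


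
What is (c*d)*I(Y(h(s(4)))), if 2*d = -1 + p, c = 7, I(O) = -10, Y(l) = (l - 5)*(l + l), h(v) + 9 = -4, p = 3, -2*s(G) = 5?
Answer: -70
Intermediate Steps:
s(G) = -5/2 (s(G) = -1/2*5 = -5/2)
h(v) = -13 (h(v) = -9 - 4 = -13)
Y(l) = 2*l*(-5 + l) (Y(l) = (-5 + l)*(2*l) = 2*l*(-5 + l))
d = 1 (d = (-1 + 3)/2 = (1/2)*2 = 1)
(c*d)*I(Y(h(s(4)))) = (7*1)*(-10) = 7*(-10) = -70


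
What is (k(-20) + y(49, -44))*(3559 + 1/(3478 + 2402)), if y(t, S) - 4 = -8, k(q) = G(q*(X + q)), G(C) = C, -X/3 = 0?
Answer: 690588393/490 ≈ 1.4094e+6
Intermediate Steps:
X = 0 (X = -3*0 = 0)
k(q) = q² (k(q) = q*(0 + q) = q*q = q²)
y(t, S) = -4 (y(t, S) = 4 - 8 = -4)
(k(-20) + y(49, -44))*(3559 + 1/(3478 + 2402)) = ((-20)² - 4)*(3559 + 1/(3478 + 2402)) = (400 - 4)*(3559 + 1/5880) = 396*(3559 + 1/5880) = 396*(20926921/5880) = 690588393/490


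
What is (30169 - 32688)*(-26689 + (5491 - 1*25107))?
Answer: 116642295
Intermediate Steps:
(30169 - 32688)*(-26689 + (5491 - 1*25107)) = -2519*(-26689 + (5491 - 25107)) = -2519*(-26689 - 19616) = -2519*(-46305) = 116642295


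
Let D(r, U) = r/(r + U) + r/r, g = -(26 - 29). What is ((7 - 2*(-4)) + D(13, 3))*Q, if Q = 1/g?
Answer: 269/48 ≈ 5.6042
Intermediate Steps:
g = 3 (g = -1*(-3) = 3)
Q = ⅓ (Q = 1/3 = ⅓ ≈ 0.33333)
D(r, U) = 1 + r/(U + r) (D(r, U) = r/(U + r) + 1 = 1 + r/(U + r))
((7 - 2*(-4)) + D(13, 3))*Q = ((7 - 2*(-4)) + (3 + 2*13)/(3 + 13))*(⅓) = ((7 + 8) + (3 + 26)/16)*(⅓) = (15 + (1/16)*29)*(⅓) = (15 + 29/16)*(⅓) = (269/16)*(⅓) = 269/48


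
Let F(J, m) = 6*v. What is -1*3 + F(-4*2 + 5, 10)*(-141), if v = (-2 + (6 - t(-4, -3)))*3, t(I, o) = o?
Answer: -17769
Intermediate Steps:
v = 21 (v = (-2 + (6 - 1*(-3)))*3 = (-2 + (6 + 3))*3 = (-2 + 9)*3 = 7*3 = 21)
F(J, m) = 126 (F(J, m) = 6*21 = 126)
-1*3 + F(-4*2 + 5, 10)*(-141) = -1*3 + 126*(-141) = -3 - 17766 = -17769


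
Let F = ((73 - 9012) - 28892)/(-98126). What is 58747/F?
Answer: 5764608122/37831 ≈ 1.5238e+5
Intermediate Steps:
F = 37831/98126 (F = (-8939 - 28892)*(-1/98126) = -37831*(-1/98126) = 37831/98126 ≈ 0.38553)
58747/F = 58747/(37831/98126) = 58747*(98126/37831) = 5764608122/37831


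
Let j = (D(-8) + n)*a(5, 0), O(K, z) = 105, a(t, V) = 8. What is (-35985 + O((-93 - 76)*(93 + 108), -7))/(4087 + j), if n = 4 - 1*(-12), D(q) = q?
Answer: -35880/4151 ≈ -8.6437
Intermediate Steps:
n = 16 (n = 4 + 12 = 16)
j = 64 (j = (-8 + 16)*8 = 8*8 = 64)
(-35985 + O((-93 - 76)*(93 + 108), -7))/(4087 + j) = (-35985 + 105)/(4087 + 64) = -35880/4151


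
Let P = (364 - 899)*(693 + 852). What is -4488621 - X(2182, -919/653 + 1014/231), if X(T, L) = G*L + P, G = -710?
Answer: -184024869716/50281 ≈ -3.6599e+6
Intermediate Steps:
P = -826575 (P = -535*1545 = -826575)
X(T, L) = -826575 - 710*L (X(T, L) = -710*L - 826575 = -826575 - 710*L)
-4488621 - X(2182, -919/653 + 1014/231) = -4488621 - (-826575 - 710*(-919/653 + 1014/231)) = -4488621 - (-826575 - 710*(-919*1/653 + 1014*(1/231))) = -4488621 - (-826575 - 710*(-919/653 + 338/77)) = -4488621 - (-826575 - 710*149951/50281) = -4488621 - (-826575 - 106465210/50281) = -4488621 - 1*(-41667482785/50281) = -4488621 + 41667482785/50281 = -184024869716/50281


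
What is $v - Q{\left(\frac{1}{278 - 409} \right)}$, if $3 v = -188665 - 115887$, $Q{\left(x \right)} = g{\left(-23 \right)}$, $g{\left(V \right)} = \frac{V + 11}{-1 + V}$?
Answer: $- \frac{609107}{6} \approx -1.0152 \cdot 10^{5}$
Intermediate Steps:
$g{\left(V \right)} = \frac{11 + V}{-1 + V}$
$Q{\left(x \right)} = \frac{1}{2}$ ($Q{\left(x \right)} = \frac{11 - 23}{-1 - 23} = \frac{1}{-24} \left(-12\right) = \left(- \frac{1}{24}\right) \left(-12\right) = \frac{1}{2}$)
$v = - \frac{304552}{3}$ ($v = \frac{-188665 - 115887}{3} = \frac{1}{3} \left(-304552\right) = - \frac{304552}{3} \approx -1.0152 \cdot 10^{5}$)
$v - Q{\left(\frac{1}{278 - 409} \right)} = - \frac{304552}{3} - \frac{1}{2} = - \frac{609107}{6}$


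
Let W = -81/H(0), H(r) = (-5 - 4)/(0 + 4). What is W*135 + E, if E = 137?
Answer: 4997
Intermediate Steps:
H(r) = -9/4
W = 36 (W = -81/(-9/4) = -81*(-4/9) = 36)
W*135 + E = 36*135 + 137 = 4860 + 137 = 4997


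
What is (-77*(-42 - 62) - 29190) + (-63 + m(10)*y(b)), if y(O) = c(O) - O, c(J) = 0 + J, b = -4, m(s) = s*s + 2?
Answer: -21245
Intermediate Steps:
m(s) = 2 + s**2 (m(s) = s**2 + 2 = 2 + s**2)
c(J) = J
y(O) = 0 (y(O) = O - O = 0)
(-77*(-42 - 62) - 29190) + (-63 + m(10)*y(b)) = (-77*(-42 - 62) - 29190) + (-63 + (2 + 10**2)*0) = (-77*(-104) - 29190) + (-63 + (2 + 100)*0) = (8008 - 29190) + (-63 + 102*0) = -21182 + (-63 + 0) = -21182 - 63 = -21245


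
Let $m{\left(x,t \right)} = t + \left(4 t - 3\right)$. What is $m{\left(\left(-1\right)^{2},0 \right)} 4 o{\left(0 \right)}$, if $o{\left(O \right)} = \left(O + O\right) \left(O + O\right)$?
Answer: $0$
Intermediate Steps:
$o{\left(O \right)} = 4 O^{2}$ ($o{\left(O \right)} = 2 O 2 O = 4 O^{2}$)
$m{\left(x,t \right)} = -3 + 5 t$ ($m{\left(x,t \right)} = t + \left(-3 + 4 t\right) = -3 + 5 t$)
$m{\left(\left(-1\right)^{2},0 \right)} 4 o{\left(0 \right)} = \left(-3 + 5 \cdot 0\right) 4 \cdot 4 \cdot 0^{2} = \left(-3 + 0\right) 4 \cdot 4 \cdot 0 = \left(-3\right) 4 \cdot 0 = \left(-12\right) 0 = 0$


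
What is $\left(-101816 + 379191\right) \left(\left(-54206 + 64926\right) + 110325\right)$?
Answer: $33574856875$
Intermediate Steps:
$\left(-101816 + 379191\right) \left(\left(-54206 + 64926\right) + 110325\right) = 277375 \left(10720 + 110325\right) = 277375 \cdot 121045 = 33574856875$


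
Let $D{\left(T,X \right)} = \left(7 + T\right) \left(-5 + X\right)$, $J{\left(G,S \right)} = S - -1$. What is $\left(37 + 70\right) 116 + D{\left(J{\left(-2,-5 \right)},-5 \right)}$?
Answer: $12382$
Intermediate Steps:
$J{\left(G,S \right)} = 1 + S$ ($J{\left(G,S \right)} = S + 1 = 1 + S$)
$D{\left(T,X \right)} = \left(-5 + X\right) \left(7 + T\right)$
$\left(37 + 70\right) 116 + D{\left(J{\left(-2,-5 \right)},-5 \right)} = \left(37 + 70\right) 116 + \left(-35 - 5 \left(1 - 5\right) + 7 \left(-5\right) + \left(1 - 5\right) \left(-5\right)\right) = 107 \cdot 116 - 30 = 12412 + \left(-35 + 20 - 35 + 20\right) = 12412 - 30 = 12382$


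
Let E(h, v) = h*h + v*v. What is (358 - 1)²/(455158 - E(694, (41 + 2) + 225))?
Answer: -127449/98302 ≈ -1.2965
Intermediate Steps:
E(h, v) = h² + v²
(358 - 1)²/(455158 - E(694, (41 + 2) + 225)) = (358 - 1)²/(455158 - (694² + ((41 + 2) + 225)²)) = 357²/(455158 - (481636 + (43 + 225)²)) = 127449/(455158 - (481636 + 268²)) = 127449/(455158 - (481636 + 71824)) = 127449/(455158 - 1*553460) = 127449/(455158 - 553460) = 127449/(-98302) = 127449*(-1/98302) = -127449/98302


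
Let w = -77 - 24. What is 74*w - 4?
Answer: -7478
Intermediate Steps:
w = -101
74*w - 4 = 74*(-101) - 4 = -7474 - 4 = -7478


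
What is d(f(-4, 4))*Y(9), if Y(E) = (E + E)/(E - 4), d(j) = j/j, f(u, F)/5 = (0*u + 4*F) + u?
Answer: 18/5 ≈ 3.6000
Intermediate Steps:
f(u, F) = 5*u + 20*F (f(u, F) = 5*((0*u + 4*F) + u) = 5*((0 + 4*F) + u) = 5*(4*F + u) = 5*(u + 4*F) = 5*u + 20*F)
d(j) = 1
Y(E) = 2*E/(-4 + E) (Y(E) = (2*E)/(-4 + E) = 2*E/(-4 + E))
d(f(-4, 4))*Y(9) = 1*(2*9/(-4 + 9)) = 1*(2*9/5) = 1*(2*9*(⅕)) = 1*(18/5) = 18/5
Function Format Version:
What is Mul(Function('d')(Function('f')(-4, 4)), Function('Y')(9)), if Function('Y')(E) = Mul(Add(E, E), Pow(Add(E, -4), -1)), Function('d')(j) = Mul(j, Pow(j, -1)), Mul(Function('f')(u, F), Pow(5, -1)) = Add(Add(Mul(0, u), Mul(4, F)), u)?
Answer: Rational(18, 5) ≈ 3.6000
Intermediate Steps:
Function('f')(u, F) = Add(Mul(5, u), Mul(20, F)) (Function('f')(u, F) = Mul(5, Add(Add(Mul(0, u), Mul(4, F)), u)) = Mul(5, Add(Add(0, Mul(4, F)), u)) = Mul(5, Add(Mul(4, F), u)) = Mul(5, Add(u, Mul(4, F))) = Add(Mul(5, u), Mul(20, F)))
Function('d')(j) = 1
Function('Y')(E) = Mul(2, E, Pow(Add(-4, E), -1)) (Function('Y')(E) = Mul(Mul(2, E), Pow(Add(-4, E), -1)) = Mul(2, E, Pow(Add(-4, E), -1)))
Mul(Function('d')(Function('f')(-4, 4)), Function('Y')(9)) = Mul(1, Mul(2, 9, Pow(Add(-4, 9), -1))) = Mul(1, Mul(2, 9, Pow(5, -1))) = Mul(1, Mul(2, 9, Rational(1, 5))) = Mul(1, Rational(18, 5)) = Rational(18, 5)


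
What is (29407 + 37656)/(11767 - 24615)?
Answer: -67063/12848 ≈ -5.2197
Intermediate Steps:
(29407 + 37656)/(11767 - 24615) = 67063/(-12848) = 67063*(-1/12848) = -67063/12848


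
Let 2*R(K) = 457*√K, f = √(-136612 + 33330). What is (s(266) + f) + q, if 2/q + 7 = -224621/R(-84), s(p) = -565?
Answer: (-1808349*√21 + 224621*√103282 + 126910865*I + 3199*I*√2168922)/(-224621*I + 3199*√21) ≈ -565.0 + 321.36*I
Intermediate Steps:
f = I*√103282 (f = √(-103282) = I*√103282 ≈ 321.38*I)
R(K) = 457*√K/2 (R(K) = (457*√K)/2 = 457*√K/2)
q = 2/(-7 + 224621*I*√21/9597) (q = 2/(-7 - 224621*(-I*√21/9597)) = 2/(-7 - (-224621)*I*√21/9597) = 2/(-7 + 224621*I*√21/9597) ≈ -0.0012118 - 0.018568*I)
(s(266) + f) + q = (-565 + I*√103282) - 914*√21/(-224621*I + 3199*√21) = -565 + I*√103282 - 914*√21/(-224621*I + 3199*√21)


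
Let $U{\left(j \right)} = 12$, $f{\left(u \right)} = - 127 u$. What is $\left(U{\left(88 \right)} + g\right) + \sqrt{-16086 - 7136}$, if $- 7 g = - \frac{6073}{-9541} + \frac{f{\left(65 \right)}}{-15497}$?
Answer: $\frac{12247103432}{1034998139} + i \sqrt{23222} \approx 11.833 + 152.39 i$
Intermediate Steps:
$g = - \frac{172874236}{1034998139}$ ($g = - \frac{- \frac{6073}{-9541} + \frac{\left(-127\right) 65}{-15497}}{7} = - \frac{\left(-6073\right) \left(- \frac{1}{9541}\right) - - \frac{8255}{15497}}{7} = - \frac{\frac{6073}{9541} + \frac{8255}{15497}}{7} = \left(- \frac{1}{7}\right) \frac{172874236}{147856877} = - \frac{172874236}{1034998139} \approx -0.16703$)
$\left(U{\left(88 \right)} + g\right) + \sqrt{-16086 - 7136} = \left(12 - \frac{172874236}{1034998139}\right) + \sqrt{-16086 - 7136} = \frac{12247103432}{1034998139} + \sqrt{-23222} = \frac{12247103432}{1034998139} + i \sqrt{23222}$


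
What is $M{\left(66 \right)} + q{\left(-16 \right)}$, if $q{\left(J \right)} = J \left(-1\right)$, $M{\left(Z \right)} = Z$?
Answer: $82$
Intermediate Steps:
$q{\left(J \right)} = - J$
$M{\left(66 \right)} + q{\left(-16 \right)} = 66 - -16 = 66 + 16 = 82$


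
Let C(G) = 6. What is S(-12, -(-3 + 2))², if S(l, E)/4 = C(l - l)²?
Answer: 20736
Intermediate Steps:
S(l, E) = 144 (S(l, E) = 4*6² = 4*36 = 144)
S(-12, -(-3 + 2))² = 144² = 20736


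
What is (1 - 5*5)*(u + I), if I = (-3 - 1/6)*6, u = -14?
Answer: 792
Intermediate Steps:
I = -19 (I = (-3 - 1*1/6)*6 = (-3 - 1/6)*6 = -19/6*6 = -19)
(1 - 5*5)*(u + I) = (1 - 5*5)*(-14 - 19) = (1 - 25)*(-33) = -24*(-33) = 792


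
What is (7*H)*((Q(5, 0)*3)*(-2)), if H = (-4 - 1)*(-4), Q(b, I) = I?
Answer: 0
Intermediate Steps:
H = 20 (H = -5*(-4) = 20)
(7*H)*((Q(5, 0)*3)*(-2)) = (7*20)*((0*3)*(-2)) = 140*(0*(-2)) = 140*0 = 0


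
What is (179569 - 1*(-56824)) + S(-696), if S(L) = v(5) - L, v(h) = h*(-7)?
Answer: 237054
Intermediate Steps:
v(h) = -7*h
S(L) = -35 - L (S(L) = -7*5 - L = -35 - L)
(179569 - 1*(-56824)) + S(-696) = (179569 - 1*(-56824)) + (-35 - 1*(-696)) = (179569 + 56824) + (-35 + 696) = 236393 + 661 = 237054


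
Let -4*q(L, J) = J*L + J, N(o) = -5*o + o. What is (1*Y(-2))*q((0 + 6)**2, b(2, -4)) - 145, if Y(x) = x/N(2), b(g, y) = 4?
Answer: -617/4 ≈ -154.25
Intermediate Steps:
N(o) = -4*o
Y(x) = -x/8 (Y(x) = x/((-4*2)) = x/(-8) = x*(-1/8) = -x/8)
q(L, J) = -J/4 - J*L/4 (q(L, J) = -(J*L + J)/4 = -(J + J*L)/4 = -J/4 - J*L/4)
(1*Y(-2))*q((0 + 6)**2, b(2, -4)) - 145 = (1*(-1/8*(-2)))*(-1/4*4*(1 + (0 + 6)**2)) - 145 = (1*(1/4))*(-1/4*4*(1 + 6**2)) - 145 = (-1/4*4*(1 + 36))/4 - 145 = (-1/4*4*37)/4 - 145 = (1/4)*(-37) - 145 = -37/4 - 145 = -617/4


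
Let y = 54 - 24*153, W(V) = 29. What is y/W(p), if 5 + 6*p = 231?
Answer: -3618/29 ≈ -124.76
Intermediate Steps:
p = 113/3 (p = -⅚ + (⅙)*231 = -⅚ + 77/2 = 113/3 ≈ 37.667)
y = -3618 (y = 54 - 3672 = -3618)
y/W(p) = -3618/29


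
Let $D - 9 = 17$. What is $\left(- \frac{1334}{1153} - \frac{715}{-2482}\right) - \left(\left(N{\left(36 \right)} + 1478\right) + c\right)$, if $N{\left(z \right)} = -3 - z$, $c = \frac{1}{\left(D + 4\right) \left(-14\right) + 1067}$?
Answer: $- \frac{2665991651035}{1851549662} \approx -1439.9$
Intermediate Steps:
$D = 26$ ($D = 9 + 17 = 26$)
$c = \frac{1}{647}$ ($c = \frac{1}{\left(26 + 4\right) \left(-14\right) + 1067} = \frac{1}{30 \left(-14\right) + 1067} = \frac{1}{-420 + 1067} = \frac{1}{647} \approx 0.0015456$)
$\left(- \frac{1334}{1153} - \frac{715}{-2482}\right) - \left(\left(N{\left(36 \right)} + 1478\right) + c\right) = \left(- \frac{1334}{1153} - \frac{715}{-2482}\right) - \left(\left(\left(-3 - 36\right) + 1478\right) + \frac{1}{647}\right) = \left(\left(-1334\right) \frac{1}{1153} - - \frac{715}{2482}\right) - \left(\left(\left(-3 - 36\right) + 1478\right) + \frac{1}{647}\right) = \left(- \frac{1334}{1153} + \frac{715}{2482}\right) - \left(\left(-39 + 1478\right) + \frac{1}{647}\right) = - \frac{2486593}{2861746} - \left(1439 + \frac{1}{647}\right) = - \frac{2486593}{2861746} - \frac{931034}{647} = - \frac{2665991651035}{1851549662}$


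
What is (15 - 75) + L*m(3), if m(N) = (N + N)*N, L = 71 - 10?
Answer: 1038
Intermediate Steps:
L = 61
m(N) = 2*N² (m(N) = (2*N)*N = 2*N²)
(15 - 75) + L*m(3) = (15 - 75) + 61*(2*3²) = -60 + 61*(2*9) = -60 + 61*18 = -60 + 1098 = 1038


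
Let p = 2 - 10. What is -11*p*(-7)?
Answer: -616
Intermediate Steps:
p = -8
-11*p*(-7) = -11*(-8)*(-7) = 88*(-7) = -616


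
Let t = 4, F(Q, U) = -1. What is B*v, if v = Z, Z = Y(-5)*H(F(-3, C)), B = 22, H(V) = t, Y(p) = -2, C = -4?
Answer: -176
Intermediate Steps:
H(V) = 4
Z = -8 (Z = -2*4 = -8)
v = -8
B*v = 22*(-8) = -176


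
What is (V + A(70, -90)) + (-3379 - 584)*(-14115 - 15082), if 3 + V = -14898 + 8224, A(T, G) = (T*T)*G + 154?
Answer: 115260188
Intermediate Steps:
A(T, G) = 154 + G*T² (A(T, G) = T²*G + 154 = G*T² + 154 = 154 + G*T²)
V = -6677 (V = -3 + (-14898 + 8224) = -3 - 6674 = -6677)
(V + A(70, -90)) + (-3379 - 584)*(-14115 - 15082) = (-6677 + (154 - 90*70²)) + (-3379 - 584)*(-14115 - 15082) = (-6677 + (154 - 90*4900)) - 3963*(-29197) = (-6677 + (154 - 441000)) + 115707711 = (-6677 - 440846) + 115707711 = -447523 + 115707711 = 115260188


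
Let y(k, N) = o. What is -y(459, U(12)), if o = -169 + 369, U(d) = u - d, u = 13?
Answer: -200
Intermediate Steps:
U(d) = 13 - d
o = 200
y(k, N) = 200
-y(459, U(12)) = -1*200 = -200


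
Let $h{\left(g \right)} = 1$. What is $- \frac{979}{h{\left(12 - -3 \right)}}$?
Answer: $-979$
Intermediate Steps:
$- \frac{979}{h{\left(12 - -3 \right)}} = - \frac{979}{1} = \left(-979\right) 1 = -979$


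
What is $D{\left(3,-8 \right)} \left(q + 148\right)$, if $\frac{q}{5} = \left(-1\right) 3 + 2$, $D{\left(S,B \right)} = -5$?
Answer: $-715$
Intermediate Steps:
$q = -5$ ($q = 5 \left(\left(-1\right) 3 + 2\right) = 5 \left(-3 + 2\right) = 5 \left(-1\right) = -5$)
$D{\left(3,-8 \right)} \left(q + 148\right) = - 5 \left(-5 + 148\right) = \left(-5\right) 143 = -715$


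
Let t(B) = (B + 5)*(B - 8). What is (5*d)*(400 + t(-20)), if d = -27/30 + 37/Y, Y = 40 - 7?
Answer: 29930/33 ≈ 906.97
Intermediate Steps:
Y = 33
d = 73/330 (d = -27/30 + 37/33 = -27*1/30 + 37*(1/33) = -9/10 + 37/33 = 73/330 ≈ 0.22121)
t(B) = (-8 + B)*(5 + B) (t(B) = (5 + B)*(-8 + B) = (-8 + B)*(5 + B))
(5*d)*(400 + t(-20)) = (5*(73/330))*(400 + (-40 + (-20)² - 3*(-20))) = 73*(400 + (-40 + 400 + 60))/66 = 73*(400 + 420)/66 = (73/66)*820 = 29930/33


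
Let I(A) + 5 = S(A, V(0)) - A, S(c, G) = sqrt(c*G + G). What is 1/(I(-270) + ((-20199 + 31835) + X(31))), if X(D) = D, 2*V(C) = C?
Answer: 1/11932 ≈ 8.3808e-5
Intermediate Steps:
V(C) = C/2
S(c, G) = sqrt(G + G*c) (S(c, G) = sqrt(G*c + G) = sqrt(G + G*c))
I(A) = -5 - A (I(A) = -5 + (sqrt(((1/2)*0)*(1 + A)) - A) = -5 + (sqrt(0*(1 + A)) - A) = -5 + (sqrt(0) - A) = -5 + (0 - A) = -5 - A)
1/(I(-270) + ((-20199 + 31835) + X(31))) = 1/((-5 - 1*(-270)) + ((-20199 + 31835) + 31)) = 1/((-5 + 270) + (11636 + 31)) = 1/(265 + 11667) = 1/11932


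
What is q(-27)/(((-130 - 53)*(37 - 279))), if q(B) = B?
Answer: -9/14762 ≈ -0.00060967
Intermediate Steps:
q(-27)/(((-130 - 53)*(37 - 279))) = -27*1/((-130 - 53)*(37 - 279)) = -27/((-183*(-242))) = -27/44286 = -27*1/44286 = -9/14762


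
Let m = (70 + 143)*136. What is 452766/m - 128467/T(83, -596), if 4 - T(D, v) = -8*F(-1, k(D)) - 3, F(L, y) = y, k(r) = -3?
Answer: 36560089/4828 ≈ 7572.5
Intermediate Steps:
T(D, v) = -17 (T(D, v) = 4 - (-8*(-3) - 3) = 4 - (24 - 3) = 4 - 1*21 = 4 - 21 = -17)
m = 28968 (m = 213*136 = 28968)
452766/m - 128467/T(83, -596) = 452766/28968 - 128467/(-17) = 452766*(1/28968) - 128467*(-1/17) = 75461/4828 + 128467/17 = 36560089/4828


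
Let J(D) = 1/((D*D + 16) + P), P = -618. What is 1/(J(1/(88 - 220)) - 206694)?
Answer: -10489247/2168064436842 ≈ -4.8381e-6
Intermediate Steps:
J(D) = 1/(-602 + D²) (J(D) = 1/((D*D + 16) - 618) = 1/((D² + 16) - 618) = 1/((16 + D²) - 618) = 1/(-602 + D²))
1/(J(1/(88 - 220)) - 206694) = 1/(1/(-602 + (1/(88 - 220))²) - 206694) = 1/(1/(-602 + (1/(-132))²) - 206694) = 1/(1/(-602 + (-1/132)²) - 206694) = 1/(1/(-602 + 1/17424) - 206694) = 1/(1/(-10489247/17424) - 206694) = 1/(-17424/10489247 - 206694) = 1/(-2168064436842/10489247) = -10489247/2168064436842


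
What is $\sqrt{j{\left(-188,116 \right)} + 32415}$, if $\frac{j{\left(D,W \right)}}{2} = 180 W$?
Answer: $5 \sqrt{2967} \approx 272.35$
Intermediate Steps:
$j{\left(D,W \right)} = 360 W$ ($j{\left(D,W \right)} = 2 \cdot 180 W = 360 W$)
$\sqrt{j{\left(-188,116 \right)} + 32415} = \sqrt{360 \cdot 116 + 32415} = \sqrt{41760 + 32415} = \sqrt{74175} = 5 \sqrt{2967}$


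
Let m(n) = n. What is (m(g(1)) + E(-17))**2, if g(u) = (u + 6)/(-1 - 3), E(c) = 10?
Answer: 1089/16 ≈ 68.063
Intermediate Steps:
g(u) = -3/2 - u/4 (g(u) = (6 + u)/(-4) = (6 + u)*(-1/4) = -3/2 - u/4)
(m(g(1)) + E(-17))**2 = ((-3/2 - 1/4*1) + 10)**2 = ((-3/2 - 1/4) + 10)**2 = (-7/4 + 10)**2 = (33/4)**2 = 1089/16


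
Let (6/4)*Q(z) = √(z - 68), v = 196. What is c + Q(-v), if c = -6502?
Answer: -6502 + 4*I*√66/3 ≈ -6502.0 + 10.832*I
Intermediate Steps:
Q(z) = 2*√(-68 + z)/3 (Q(z) = 2*√(z - 68)/3 = 2*√(-68 + z)/3)
c + Q(-v) = -6502 + 2*√(-68 - 1*196)/3 = -6502 + 2*√(-68 - 196)/3 = -6502 + 2*√(-264)/3 = -6502 + 2*(2*I*√66)/3 = -6502 + 4*I*√66/3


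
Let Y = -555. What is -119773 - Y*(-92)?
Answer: -170833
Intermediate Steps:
-119773 - Y*(-92) = -119773 - (-555)*(-92) = -119773 - 1*51060 = -119773 - 51060 = -170833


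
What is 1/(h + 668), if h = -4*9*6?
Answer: 1/452 ≈ 0.0022124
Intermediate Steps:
h = -216 (h = -36*6 = -216)
1/(h + 668) = 1/(-216 + 668) = 1/452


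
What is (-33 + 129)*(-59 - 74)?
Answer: -12768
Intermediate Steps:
(-33 + 129)*(-59 - 74) = 96*(-133) = -12768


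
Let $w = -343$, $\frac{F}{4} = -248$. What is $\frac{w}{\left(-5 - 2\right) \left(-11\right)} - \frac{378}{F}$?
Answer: $- \frac{22225}{5456} \approx -4.0735$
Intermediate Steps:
$F = -992$ ($F = 4 \left(-248\right) = -992$)
$\frac{w}{\left(-5 - 2\right) \left(-11\right)} - \frac{378}{F} = - \frac{343}{\left(-5 - 2\right) \left(-11\right)} - \frac{378}{-992} = - \frac{343}{\left(-7\right) \left(-11\right)} - - \frac{189}{496} = - \frac{343}{77} + \frac{189}{496} = \left(-343\right) \frac{1}{77} + \frac{189}{496} = - \frac{49}{11} + \frac{189}{496} = - \frac{22225}{5456}$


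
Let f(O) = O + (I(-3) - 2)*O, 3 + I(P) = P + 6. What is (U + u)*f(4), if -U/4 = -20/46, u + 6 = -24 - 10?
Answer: 3520/23 ≈ 153.04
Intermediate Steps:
I(P) = 3 + P (I(P) = -3 + (P + 6) = -3 + (6 + P) = 3 + P)
f(O) = -O (f(O) = O + ((3 - 3) - 2)*O = O + (0 - 2)*O = O - 2*O = -O)
u = -40 (u = -6 + (-24 - 10) = -6 - 34 = -40)
U = 40/23 (U = -(-80)/46 = -4*(-10/23) = 40/23 ≈ 1.7391)
(U + u)*f(4) = (40/23 - 40)*(-1*4) = -880/23*(-4) = 3520/23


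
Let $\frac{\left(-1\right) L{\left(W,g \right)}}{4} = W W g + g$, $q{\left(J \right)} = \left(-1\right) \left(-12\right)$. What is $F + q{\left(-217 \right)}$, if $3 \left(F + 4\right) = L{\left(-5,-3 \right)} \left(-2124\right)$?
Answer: $-220888$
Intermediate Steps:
$q{\left(J \right)} = 12$
$L{\left(W,g \right)} = - 4 g - 4 g W^{2}$ ($L{\left(W,g \right)} = - 4 \left(W W g + g\right) = - 4 \left(W^{2} g + g\right) = - 4 \left(g W^{2} + g\right) = - 4 \left(g + g W^{2}\right) = - 4 g - 4 g W^{2}$)
$F = -220900$ ($F = -4 + \frac{\left(-4\right) \left(-3\right) \left(1 + \left(-5\right)^{2}\right) \left(-2124\right)}{3} = -4 + \frac{\left(-4\right) \left(-3\right) \left(1 + 25\right) \left(-2124\right)}{3} = -4 + \frac{\left(-4\right) \left(-3\right) 26 \left(-2124\right)}{3} = -4 + \frac{312 \left(-2124\right)}{3} = -4 + \frac{1}{3} \left(-662688\right) = -4 - 220896 = -220900$)
$F + q{\left(-217 \right)} = -220900 + 12 = -220888$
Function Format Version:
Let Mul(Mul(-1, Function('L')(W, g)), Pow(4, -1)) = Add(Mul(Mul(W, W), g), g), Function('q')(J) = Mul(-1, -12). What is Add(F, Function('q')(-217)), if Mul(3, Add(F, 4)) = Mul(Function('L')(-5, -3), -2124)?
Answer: -220888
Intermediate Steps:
Function('q')(J) = 12
Function('L')(W, g) = Add(Mul(-4, g), Mul(-4, g, Pow(W, 2))) (Function('L')(W, g) = Mul(-4, Add(Mul(Mul(W, W), g), g)) = Mul(-4, Add(Mul(Pow(W, 2), g), g)) = Mul(-4, Add(Mul(g, Pow(W, 2)), g)) = Mul(-4, Add(g, Mul(g, Pow(W, 2)))) = Add(Mul(-4, g), Mul(-4, g, Pow(W, 2))))
F = -220900 (F = Add(-4, Mul(Rational(1, 3), Mul(Mul(-4, -3, Add(1, Pow(-5, 2))), -2124))) = Add(-4, Mul(Rational(1, 3), Mul(Mul(-4, -3, Add(1, 25)), -2124))) = Add(-4, Mul(Rational(1, 3), Mul(Mul(-4, -3, 26), -2124))) = Add(-4, Mul(Rational(1, 3), Mul(312, -2124))) = Add(-4, Mul(Rational(1, 3), -662688)) = Add(-4, -220896) = -220900)
Add(F, Function('q')(-217)) = Add(-220900, 12) = -220888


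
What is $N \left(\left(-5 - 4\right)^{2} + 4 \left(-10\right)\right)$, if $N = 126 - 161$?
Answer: $-1435$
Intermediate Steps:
$N = -35$
$N \left(\left(-5 - 4\right)^{2} + 4 \left(-10\right)\right) = - 35 \left(\left(-5 - 4\right)^{2} + 4 \left(-10\right)\right) = - 35 \left(\left(-9\right)^{2} - 40\right) = - 35 \left(81 - 40\right) = \left(-35\right) 41 = -1435$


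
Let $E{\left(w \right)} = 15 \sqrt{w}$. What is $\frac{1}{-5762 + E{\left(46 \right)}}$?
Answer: $- \frac{2881}{16595147} - \frac{15 \sqrt{46}}{33190294} \approx -0.00017667$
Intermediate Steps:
$\frac{1}{-5762 + E{\left(46 \right)}} = \frac{1}{-5762 + 15 \sqrt{46}}$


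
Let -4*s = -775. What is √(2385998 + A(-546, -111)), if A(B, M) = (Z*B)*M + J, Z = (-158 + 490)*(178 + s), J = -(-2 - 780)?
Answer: √7482439906 ≈ 86501.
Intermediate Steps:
s = 775/4 (s = -¼*(-775) = 775/4 ≈ 193.75)
J = 782 (J = -1*(-782) = 782)
Z = 123421 (Z = (-158 + 490)*(178 + 775/4) = 332*(1487/4) = 123421)
A(B, M) = 782 + 123421*B*M (A(B, M) = (123421*B)*M + 782 = 123421*B*M + 782 = 782 + 123421*B*M)
√(2385998 + A(-546, -111)) = √(2385998 + (782 + 123421*(-546)*(-111))) = √(2385998 + (782 + 7480053126)) = √(2385998 + 7480053908) = √7482439906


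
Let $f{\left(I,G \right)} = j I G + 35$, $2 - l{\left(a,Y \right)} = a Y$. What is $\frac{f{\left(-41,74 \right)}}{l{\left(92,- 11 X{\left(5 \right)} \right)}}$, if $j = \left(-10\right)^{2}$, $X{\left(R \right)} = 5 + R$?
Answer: $- \frac{303365}{10122} \approx -29.971$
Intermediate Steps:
$j = 100$
$l{\left(a,Y \right)} = 2 - Y a$ ($l{\left(a,Y \right)} = 2 - a Y = 2 - Y a$)
$f{\left(I,G \right)} = 35 + 100 G I$ ($f{\left(I,G \right)} = 100 I G + 35 = 100 G I + 35 = 35 + 100 G I$)
$\frac{f{\left(-41,74 \right)}}{l{\left(92,- 11 X{\left(5 \right)} \right)}} = \frac{35 + 100 \cdot 74 \left(-41\right)}{2 - - 11 \left(5 + 5\right) 92} = \frac{35 - 303400}{2 - \left(-11\right) 10 \cdot 92} = - \frac{303365}{2 - \left(-110\right) 92} = - \frac{303365}{2 + 10120} = - \frac{303365}{10122}$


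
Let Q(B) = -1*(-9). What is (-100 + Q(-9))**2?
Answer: 8281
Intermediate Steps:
Q(B) = 9
(-100 + Q(-9))**2 = (-100 + 9)**2 = (-91)**2 = 8281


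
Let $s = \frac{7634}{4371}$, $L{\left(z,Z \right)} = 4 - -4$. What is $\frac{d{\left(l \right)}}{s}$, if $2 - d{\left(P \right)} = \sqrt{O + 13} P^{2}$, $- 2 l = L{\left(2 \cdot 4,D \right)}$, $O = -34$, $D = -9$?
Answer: $\frac{4371}{3817} - \frac{34968 i \sqrt{21}}{3817} \approx 1.1451 - 41.982 i$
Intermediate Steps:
$L{\left(z,Z \right)} = 8$ ($L{\left(z,Z \right)} = 4 + 4 = 8$)
$l = -4$ ($l = \left(- \frac{1}{2}\right) 8 = -4$)
$s = \frac{7634}{4371}$ ($s = 7634 \cdot \frac{1}{4371} = \frac{7634}{4371} \approx 1.7465$)
$d{\left(P \right)} = 2 - i \sqrt{21} P^{2}$ ($d{\left(P \right)} = 2 - \sqrt{-34 + 13} P^{2} = 2 - \sqrt{-21} P^{2} = 2 - i \sqrt{21} P^{2}$)
$\frac{d{\left(l \right)}}{s} = \frac{2 - i \sqrt{21} \left(-4\right)^{2}}{\frac{7634}{4371}} = \left(2 - i \sqrt{21} \cdot 16\right) \frac{4371}{7634} = \left(2 - 16 i \sqrt{21}\right) \frac{4371}{7634} = \frac{4371}{3817} - \frac{34968 i \sqrt{21}}{3817}$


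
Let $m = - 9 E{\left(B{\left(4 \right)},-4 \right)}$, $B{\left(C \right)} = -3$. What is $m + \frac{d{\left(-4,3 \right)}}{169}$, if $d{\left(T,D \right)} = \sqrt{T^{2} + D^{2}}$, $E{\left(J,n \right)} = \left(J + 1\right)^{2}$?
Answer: $- \frac{6079}{169} \approx -35.97$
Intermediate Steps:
$E{\left(J,n \right)} = \left(1 + J\right)^{2}$
$d{\left(T,D \right)} = \sqrt{D^{2} + T^{2}}$
$m = -36$ ($m = - 9 \left(1 - 3\right)^{2} = - 9 \left(-2\right)^{2} = \left(-9\right) 4 = -36$)
$m + \frac{d{\left(-4,3 \right)}}{169} = -36 + \frac{\sqrt{3^{2} + \left(-4\right)^{2}}}{169} = -36 + \sqrt{9 + 16} \cdot \frac{1}{169} = -36 + \sqrt{25} \cdot \frac{1}{169} = -36 + 5 \cdot \frac{1}{169} = -36 + \frac{5}{169} = - \frac{6079}{169}$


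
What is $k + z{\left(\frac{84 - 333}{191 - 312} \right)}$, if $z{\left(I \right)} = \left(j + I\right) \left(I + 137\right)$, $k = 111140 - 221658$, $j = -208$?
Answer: $- \frac{2037381132}{14641} \approx -1.3916 \cdot 10^{5}$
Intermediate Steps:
$k = -110518$ ($k = 111140 - 221658 = -110518$)
$z{\left(I \right)} = \left(-208 + I\right) \left(137 + I\right)$ ($z{\left(I \right)} = \left(-208 + I\right) \left(I + 137\right) = \left(-208 + I\right) \left(137 + I\right)$)
$k + z{\left(\frac{84 - 333}{191 - 312} \right)} = -110518 - \left(28496 - \frac{\left(84 - 333\right)^{2}}{\left(191 - 312\right)^{2}} + \frac{71 \left(84 - 333\right)}{191 - 312}\right) = -110518 - \left(28496 - \frac{62001}{14641} + 71 \left(-249\right) \frac{1}{-121}\right) = -110518 - \left(28496 - \frac{62001}{14641} + 71 \left(-249\right) \left(- \frac{1}{121}\right)\right) = -110518 - \left(\frac{3465695}{121} - \frac{62001}{14641}\right) = -110518 - \frac{419287094}{14641} = - \frac{2037381132}{14641}$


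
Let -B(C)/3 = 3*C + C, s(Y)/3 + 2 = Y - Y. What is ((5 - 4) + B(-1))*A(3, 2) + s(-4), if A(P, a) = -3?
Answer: -45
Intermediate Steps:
s(Y) = -6 (s(Y) = -6 + 3*(Y - Y) = -6 + 3*0 = -6 + 0 = -6)
B(C) = -12*C (B(C) = -3*(3*C + C) = -12*C)
((5 - 4) + B(-1))*A(3, 2) + s(-4) = ((5 - 4) - 12*(-1))*(-3) - 6 = (1 + 12)*(-3) - 6 = 13*(-3) - 6 = -39 - 6 = -45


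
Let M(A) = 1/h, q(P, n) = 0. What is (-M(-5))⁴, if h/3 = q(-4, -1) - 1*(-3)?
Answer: 1/6561 ≈ 0.00015242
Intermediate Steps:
h = 9 (h = 3*(0 - 1*(-3)) = 3*(0 + 3) = 3*3 = 9)
M(A) = ⅑ (M(A) = 1/9 = ⅑)
(-M(-5))⁴ = (-1*⅑)⁴ = (-⅑)⁴ = 1/6561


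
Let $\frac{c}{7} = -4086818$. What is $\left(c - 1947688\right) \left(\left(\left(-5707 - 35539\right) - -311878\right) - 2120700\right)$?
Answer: $56529593668152$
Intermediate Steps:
$c = -28607726$ ($c = 7 \left(-4086818\right) = -28607726$)
$\left(c - 1947688\right) \left(\left(\left(-5707 - 35539\right) - -311878\right) - 2120700\right) = \left(-28607726 - 1947688\right) \left(\left(\left(-5707 - 35539\right) - -311878\right) - 2120700\right) = - 30555414 \left(\left(\left(-5707 - 35539\right) + 311878\right) - 2120700\right) = - 30555414 \left(\left(-41246 + 311878\right) - 2120700\right) = - 30555414 \left(270632 - 2120700\right) = \left(-30555414\right) \left(-1850068\right) = 56529593668152$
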